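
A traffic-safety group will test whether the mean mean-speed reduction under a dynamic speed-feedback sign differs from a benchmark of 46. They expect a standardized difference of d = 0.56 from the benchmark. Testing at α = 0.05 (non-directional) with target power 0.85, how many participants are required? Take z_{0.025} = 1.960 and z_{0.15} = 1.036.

For a one-sample test: n = ((z_{α/2} + z_β) / d)².
z_{α/2} + z_β = 1.960 + 1.036 = 2.996.
n = (2.996 / 0.56)² = 5.350² = 28.62.
Round up.

n = 29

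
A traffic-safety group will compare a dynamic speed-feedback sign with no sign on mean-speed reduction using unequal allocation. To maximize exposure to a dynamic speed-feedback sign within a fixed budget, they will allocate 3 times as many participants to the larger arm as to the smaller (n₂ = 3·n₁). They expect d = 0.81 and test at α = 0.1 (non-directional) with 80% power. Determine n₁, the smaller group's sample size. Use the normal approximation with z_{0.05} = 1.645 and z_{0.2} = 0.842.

With allocation ratio k = n₂/n₁ = 3, Var(x̄₁−x̄₂) = σ²(1/n₁ + 1/(k·n₁)) = σ²·(k+1)/(k·n₁).
So n₁ = (1 + 1/k)·((z_{α/2} + z_β)/d)² = 1.333 × (2.487/0.81)².
n₁ = 1.333 × 9.43 = 12.6.
Round up: n₁ = 13, giving n₂ = 3 × 13 = 39.

n₁ = 13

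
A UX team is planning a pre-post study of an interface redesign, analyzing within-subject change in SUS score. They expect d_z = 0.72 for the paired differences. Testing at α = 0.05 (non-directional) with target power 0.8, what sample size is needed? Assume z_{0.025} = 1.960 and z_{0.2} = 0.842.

For a paired (one-sample on differences) test: n = ((z_{α/2} + z_β) / d)².
z_{α/2} + z_β = 1.960 + 0.842 = 2.802.
n = (2.802 / 0.72)² = 3.892² = 15.15.
Round up.

n = 16 pairs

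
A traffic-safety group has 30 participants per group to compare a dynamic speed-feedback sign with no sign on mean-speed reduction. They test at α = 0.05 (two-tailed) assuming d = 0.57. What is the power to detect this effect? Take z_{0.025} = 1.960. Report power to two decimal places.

power ≈ 0.60

For two equal groups, power = Φ(d·√(n/2) − z_{α/2}).
d·√(n/2) = 0.57 × √(30/2) = 0.57 × 3.873 = 2.208.
z_β = 2.208 − 1.960 = 0.248.
Power = Φ(0.248) = 0.598.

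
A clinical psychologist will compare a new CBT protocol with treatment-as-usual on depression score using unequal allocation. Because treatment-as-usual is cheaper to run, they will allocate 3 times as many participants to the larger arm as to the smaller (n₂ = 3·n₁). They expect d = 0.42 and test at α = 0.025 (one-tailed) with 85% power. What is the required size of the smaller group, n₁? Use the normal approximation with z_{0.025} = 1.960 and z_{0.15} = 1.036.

With allocation ratio k = n₂/n₁ = 3, Var(x̄₁−x̄₂) = σ²(1/n₁ + 1/(k·n₁)) = σ²·(k+1)/(k·n₁).
So n₁ = (1 + 1/k)·((z_{α} + z_β)/d)² = 1.333 × (2.996/0.42)².
n₁ = 1.333 × 50.88 = 67.8.
Round up: n₁ = 68, giving n₂ = 3 × 68 = 204.

n₁ = 68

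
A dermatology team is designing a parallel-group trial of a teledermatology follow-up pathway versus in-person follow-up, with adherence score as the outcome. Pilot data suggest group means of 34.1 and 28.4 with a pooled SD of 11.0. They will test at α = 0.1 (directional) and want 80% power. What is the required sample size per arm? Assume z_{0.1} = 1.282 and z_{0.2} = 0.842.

n = 34 per group

Cohen's d = |M₁ − M₂| / SD_pooled = |34.1 − 28.4| / 11.0 = 5.7 / 11.0 = 0.518.
For two independent groups with equal n: n = 2·((z_{α} + z_β) / d)².
z_{α} + z_β = 1.282 + 0.842 = 2.124.
n = 2 × (2.124 / 0.518)² = 2 × 4.100² = 2 × 16.81 = 33.6.
Round up to the next whole participant.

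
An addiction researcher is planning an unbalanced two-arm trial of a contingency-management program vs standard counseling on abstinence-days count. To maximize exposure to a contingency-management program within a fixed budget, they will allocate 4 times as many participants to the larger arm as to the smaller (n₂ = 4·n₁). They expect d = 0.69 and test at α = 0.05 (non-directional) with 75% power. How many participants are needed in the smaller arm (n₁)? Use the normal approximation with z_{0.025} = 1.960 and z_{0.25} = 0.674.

With allocation ratio k = n₂/n₁ = 4, Var(x̄₁−x̄₂) = σ²(1/n₁ + 1/(k·n₁)) = σ²·(k+1)/(k·n₁).
So n₁ = (1 + 1/k)·((z_{α/2} + z_β)/d)² = 1.250 × (2.634/0.69)².
n₁ = 1.250 × 14.57 = 18.2.
Round up: n₁ = 19, giving n₂ = 4 × 19 = 76.

n₁ = 19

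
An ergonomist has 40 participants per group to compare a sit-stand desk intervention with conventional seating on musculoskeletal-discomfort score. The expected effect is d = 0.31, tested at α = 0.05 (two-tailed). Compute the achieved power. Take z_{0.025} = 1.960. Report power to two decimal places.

For two equal groups, power = Φ(d·√(n/2) − z_{α/2}).
d·√(n/2) = 0.31 × √(40/2) = 0.31 × 4.472 = 1.386.
z_β = 1.386 − 1.960 = -0.574.
Power = Φ(-0.574) = 0.283.

power ≈ 0.28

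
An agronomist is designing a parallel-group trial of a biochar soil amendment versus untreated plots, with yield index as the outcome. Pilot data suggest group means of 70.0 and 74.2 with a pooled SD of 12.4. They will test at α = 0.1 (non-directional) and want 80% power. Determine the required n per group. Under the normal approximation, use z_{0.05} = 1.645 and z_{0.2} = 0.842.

Cohen's d = |M₁ − M₂| / SD_pooled = |70.0 − 74.2| / 12.4 = 4.2 / 12.4 = 0.339.
For two independent groups with equal n: n = 2·((z_{α/2} + z_β) / d)².
z_{α/2} + z_β = 1.645 + 0.842 = 2.487.
n = 2 × (2.487 / 0.339)² = 2 × 7.336² = 2 × 53.82 = 107.6.
Round up to the next whole participant.

n = 108 per group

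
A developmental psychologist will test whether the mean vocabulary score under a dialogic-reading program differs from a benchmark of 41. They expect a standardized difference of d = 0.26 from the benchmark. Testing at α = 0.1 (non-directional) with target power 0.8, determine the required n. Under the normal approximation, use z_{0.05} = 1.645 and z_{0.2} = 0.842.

For a one-sample test: n = ((z_{α/2} + z_β) / d)².
z_{α/2} + z_β = 1.645 + 0.842 = 2.487.
n = (2.487 / 0.26)² = 9.565² = 91.50.
Round up.

n = 92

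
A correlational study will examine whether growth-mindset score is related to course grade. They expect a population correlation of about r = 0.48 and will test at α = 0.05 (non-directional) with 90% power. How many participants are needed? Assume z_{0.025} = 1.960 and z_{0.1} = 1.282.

Fisher's z: C = ½·ln((1+r)/(1−r)) = ½·ln(2.8462) = 0.5230.
n = ((z_{α/2} + z_β)/C)² + 3.
(1.960 + 1.282) / 0.5230 = 3.242 / 0.5230 = 6.199.
n = 6.199² + 3 = 38.43 + 3 = 41.4.
Round up.

n = 42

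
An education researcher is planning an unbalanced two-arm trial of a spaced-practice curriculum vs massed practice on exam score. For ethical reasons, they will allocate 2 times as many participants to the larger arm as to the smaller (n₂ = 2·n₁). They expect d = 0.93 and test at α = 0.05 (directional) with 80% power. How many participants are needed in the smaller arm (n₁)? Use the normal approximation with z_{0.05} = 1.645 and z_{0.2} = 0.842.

With allocation ratio k = n₂/n₁ = 2, Var(x̄₁−x̄₂) = σ²(1/n₁ + 1/(k·n₁)) = σ²·(k+1)/(k·n₁).
So n₁ = (1 + 1/k)·((z_{α} + z_β)/d)² = 1.500 × (2.487/0.93)².
n₁ = 1.500 × 7.15 = 10.7.
Round up: n₁ = 11, giving n₂ = 2 × 11 = 22.

n₁ = 11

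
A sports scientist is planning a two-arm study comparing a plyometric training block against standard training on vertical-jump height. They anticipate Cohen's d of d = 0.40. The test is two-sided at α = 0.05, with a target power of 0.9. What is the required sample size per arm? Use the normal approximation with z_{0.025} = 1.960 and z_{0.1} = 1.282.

For two independent groups with equal n: n = 2·((z_{α/2} + z_β) / d)².
z_{α/2} + z_β = 1.960 + 1.282 = 3.242.
n = 2 × (3.242 / 0.40)² = 2 × 8.105² = 2 × 65.69 = 131.4.
Round up to the next whole participant.

n = 132 per group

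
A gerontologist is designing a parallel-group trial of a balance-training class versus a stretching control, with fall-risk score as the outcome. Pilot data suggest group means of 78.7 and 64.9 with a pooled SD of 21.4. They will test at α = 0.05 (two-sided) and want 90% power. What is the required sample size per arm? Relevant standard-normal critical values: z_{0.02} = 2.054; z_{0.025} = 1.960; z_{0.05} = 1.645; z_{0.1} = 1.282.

n = 51 per group

Cohen's d = |M₁ − M₂| / SD_pooled = |78.7 − 64.9| / 21.4 = 13.8 / 21.4 = 0.645.
For two independent groups with equal n: n = 2·((z_{α/2} + z_β) / d)².
z_{α/2} + z_β = 1.960 + 1.282 = 3.242.
n = 2 × (3.242 / 0.645)² = 2 × 5.026² = 2 × 25.26 = 50.5.
Round up to the next whole participant.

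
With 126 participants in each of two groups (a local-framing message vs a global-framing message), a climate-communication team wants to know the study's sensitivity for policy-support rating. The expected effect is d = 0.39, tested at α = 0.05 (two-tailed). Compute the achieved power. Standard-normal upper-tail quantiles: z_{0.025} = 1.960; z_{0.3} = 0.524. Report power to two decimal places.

For two equal groups, power = Φ(d·√(n/2) − z_{α/2}).
d·√(n/2) = 0.39 × √(126/2) = 0.39 × 7.937 = 3.096.
z_β = 3.096 − 1.960 = 1.136.
Power = Φ(1.136) = 0.872.

power ≈ 0.87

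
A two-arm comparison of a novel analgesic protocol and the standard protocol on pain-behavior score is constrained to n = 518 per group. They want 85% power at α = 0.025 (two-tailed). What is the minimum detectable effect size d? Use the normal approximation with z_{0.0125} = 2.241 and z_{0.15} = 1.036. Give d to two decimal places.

For two independent groups of n = 518 each: d_min = (z_{α/2} + z_β)·√(2/n).
z-sum = 2.241 + 1.036 = 3.277.
d_min = 3.277 × √(2/518) = 3.277 × 0.0621 = 0.204.

d_min ≈ 0.20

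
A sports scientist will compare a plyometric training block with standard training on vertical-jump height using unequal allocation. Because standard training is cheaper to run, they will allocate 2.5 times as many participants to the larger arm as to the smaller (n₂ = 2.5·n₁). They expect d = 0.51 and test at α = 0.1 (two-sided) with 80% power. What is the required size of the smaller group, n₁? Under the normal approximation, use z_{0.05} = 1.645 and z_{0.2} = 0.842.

n₁ = 34

With allocation ratio k = n₂/n₁ = 2.5, Var(x̄₁−x̄₂) = σ²(1/n₁ + 1/(k·n₁)) = σ²·(k+1)/(k·n₁).
So n₁ = (1 + 1/k)·((z_{α/2} + z_β)/d)² = 1.400 × (2.487/0.51)².
n₁ = 1.400 × 23.78 = 33.3.
Round up: n₁ = 34, giving n₂ = 2.5 × 34 = 85.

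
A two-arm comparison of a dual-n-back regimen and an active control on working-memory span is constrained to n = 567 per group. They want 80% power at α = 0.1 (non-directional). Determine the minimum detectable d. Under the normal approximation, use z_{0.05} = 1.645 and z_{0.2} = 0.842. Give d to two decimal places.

For two independent groups of n = 567 each: d_min = (z_{α/2} + z_β)·√(2/n).
z-sum = 1.645 + 0.842 = 2.487.
d_min = 2.487 × √(2/567) = 2.487 × 0.0594 = 0.148.

d_min ≈ 0.15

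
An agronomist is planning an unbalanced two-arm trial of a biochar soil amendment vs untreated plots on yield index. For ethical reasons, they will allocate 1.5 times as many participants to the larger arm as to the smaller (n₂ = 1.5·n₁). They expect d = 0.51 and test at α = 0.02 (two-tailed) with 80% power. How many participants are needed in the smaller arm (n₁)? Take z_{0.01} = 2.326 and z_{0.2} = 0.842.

With allocation ratio k = n₂/n₁ = 1.5, Var(x̄₁−x̄₂) = σ²(1/n₁ + 1/(k·n₁)) = σ²·(k+1)/(k·n₁).
So n₁ = (1 + 1/k)·((z_{α/2} + z_β)/d)² = 1.667 × (3.168/0.51)².
n₁ = 1.667 × 38.59 = 64.3.
Round up: n₁ = 65, giving n₂ = ⌈1.5 × 65⌉ = ⌈97.5⌉ = 98.

n₁ = 65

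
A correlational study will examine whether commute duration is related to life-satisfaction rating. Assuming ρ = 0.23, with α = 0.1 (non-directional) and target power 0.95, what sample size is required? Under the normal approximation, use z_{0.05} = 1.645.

n = 201

Fisher's z: C = ½·ln((1+r)/(1−r)) = ½·ln(1.5974) = 0.2342.
n = ((z_{α/2} + z_β)/C)² + 3.
(1.645 + 1.645) / 0.2342 = 3.290 / 0.2342 = 14.048.
n = 14.048² + 3 = 197.34 + 3 = 200.3.
Round up.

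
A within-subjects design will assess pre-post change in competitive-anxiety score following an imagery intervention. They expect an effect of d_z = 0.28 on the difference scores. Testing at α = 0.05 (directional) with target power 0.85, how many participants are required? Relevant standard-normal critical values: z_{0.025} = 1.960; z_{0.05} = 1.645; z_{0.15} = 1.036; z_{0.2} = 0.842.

For a paired (one-sample on differences) test: n = ((z_{α} + z_β) / d)².
z_{α} + z_β = 1.645 + 1.036 = 2.681.
n = (2.681 / 0.28)² = 9.575² = 91.68.
Round up.

n = 92 pairs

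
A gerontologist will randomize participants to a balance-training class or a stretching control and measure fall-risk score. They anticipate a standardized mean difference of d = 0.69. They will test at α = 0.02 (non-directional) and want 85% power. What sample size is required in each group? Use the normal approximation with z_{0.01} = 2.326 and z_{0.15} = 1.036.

n = 48 per group

For two independent groups with equal n: n = 2·((z_{α/2} + z_β) / d)².
z_{α/2} + z_β = 2.326 + 1.036 = 3.362.
n = 2 × (3.362 / 0.69)² = 2 × 4.872² = 2 × 23.74 = 47.5.
Round up to the next whole participant.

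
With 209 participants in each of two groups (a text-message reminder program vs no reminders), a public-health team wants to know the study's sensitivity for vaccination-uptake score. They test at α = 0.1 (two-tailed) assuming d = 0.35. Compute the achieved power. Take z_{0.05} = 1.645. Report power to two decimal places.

For two equal groups, power = Φ(d·√(n/2) − z_{α/2}).
d·√(n/2) = 0.35 × √(209/2) = 0.35 × 10.223 = 3.578.
z_β = 3.578 − 1.645 = 1.933.
Power = Φ(1.933) = 0.973.

power ≈ 0.97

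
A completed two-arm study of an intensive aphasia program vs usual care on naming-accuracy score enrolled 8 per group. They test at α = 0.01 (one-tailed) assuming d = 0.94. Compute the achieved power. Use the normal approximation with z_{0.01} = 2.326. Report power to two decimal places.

For two equal groups, power = Φ(d·√(n/2) − z_{α}).
d·√(n/2) = 0.94 × √(8/2) = 0.94 × 2.000 = 1.880.
z_β = 1.880 − 2.326 = -0.446.
Power = Φ(-0.446) = 0.328.

power ≈ 0.33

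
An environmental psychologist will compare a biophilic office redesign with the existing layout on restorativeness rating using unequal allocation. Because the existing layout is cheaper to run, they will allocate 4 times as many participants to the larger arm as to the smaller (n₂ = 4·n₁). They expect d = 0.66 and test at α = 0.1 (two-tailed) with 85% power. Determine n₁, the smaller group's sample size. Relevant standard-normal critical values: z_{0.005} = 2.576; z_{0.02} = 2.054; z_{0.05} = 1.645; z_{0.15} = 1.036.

With allocation ratio k = n₂/n₁ = 4, Var(x̄₁−x̄₂) = σ²(1/n₁ + 1/(k·n₁)) = σ²·(k+1)/(k·n₁).
So n₁ = (1 + 1/k)·((z_{α/2} + z_β)/d)² = 1.250 × (2.681/0.66)².
n₁ = 1.250 × 16.50 = 20.6.
Round up: n₁ = 21, giving n₂ = 4 × 21 = 84.

n₁ = 21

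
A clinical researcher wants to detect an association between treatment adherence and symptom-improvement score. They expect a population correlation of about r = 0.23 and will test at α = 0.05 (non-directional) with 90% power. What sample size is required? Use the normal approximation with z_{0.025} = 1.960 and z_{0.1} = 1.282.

Fisher's z: C = ½·ln((1+r)/(1−r)) = ½·ln(1.5974) = 0.2342.
n = ((z_{α/2} + z_β)/C)² + 3.
(1.960 + 1.282) / 0.2342 = 3.242 / 0.2342 = 13.843.
n = 13.843² + 3 = 191.63 + 3 = 194.6.
Round up.

n = 195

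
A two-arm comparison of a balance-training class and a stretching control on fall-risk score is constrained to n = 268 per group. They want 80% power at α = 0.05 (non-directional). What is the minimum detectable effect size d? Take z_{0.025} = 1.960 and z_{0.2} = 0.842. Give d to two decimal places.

d_min ≈ 0.24

For two independent groups of n = 268 each: d_min = (z_{α/2} + z_β)·√(2/n).
z-sum = 1.960 + 0.842 = 2.802.
d_min = 2.802 × √(2/268) = 2.802 × 0.0864 = 0.242.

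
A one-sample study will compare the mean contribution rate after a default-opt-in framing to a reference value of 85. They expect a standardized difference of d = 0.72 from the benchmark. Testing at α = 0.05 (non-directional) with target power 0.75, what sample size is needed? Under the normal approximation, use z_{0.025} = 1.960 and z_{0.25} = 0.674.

For a one-sample test: n = ((z_{α/2} + z_β) / d)².
z_{α/2} + z_β = 1.960 + 0.674 = 2.634.
n = (2.634 / 0.72)² = 3.658² = 13.38.
Round up.

n = 14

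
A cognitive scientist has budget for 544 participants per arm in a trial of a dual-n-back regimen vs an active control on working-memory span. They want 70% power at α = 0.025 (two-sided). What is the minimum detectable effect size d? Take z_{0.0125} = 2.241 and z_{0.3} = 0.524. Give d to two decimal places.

d_min ≈ 0.17

For two independent groups of n = 544 each: d_min = (z_{α/2} + z_β)·√(2/n).
z-sum = 2.241 + 0.524 = 2.765.
d_min = 2.765 × √(2/544) = 2.765 × 0.0606 = 0.168.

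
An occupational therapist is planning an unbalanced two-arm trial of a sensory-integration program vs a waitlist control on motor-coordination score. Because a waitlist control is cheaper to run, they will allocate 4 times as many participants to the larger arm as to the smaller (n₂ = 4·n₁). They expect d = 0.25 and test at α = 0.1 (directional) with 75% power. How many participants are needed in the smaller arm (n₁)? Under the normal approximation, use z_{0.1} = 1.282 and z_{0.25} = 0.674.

With allocation ratio k = n₂/n₁ = 4, Var(x̄₁−x̄₂) = σ²(1/n₁ + 1/(k·n₁)) = σ²·(k+1)/(k·n₁).
So n₁ = (1 + 1/k)·((z_{α} + z_β)/d)² = 1.250 × (1.956/0.25)².
n₁ = 1.250 × 61.21 = 76.5.
Round up: n₁ = 77, giving n₂ = 4 × 77 = 308.

n₁ = 77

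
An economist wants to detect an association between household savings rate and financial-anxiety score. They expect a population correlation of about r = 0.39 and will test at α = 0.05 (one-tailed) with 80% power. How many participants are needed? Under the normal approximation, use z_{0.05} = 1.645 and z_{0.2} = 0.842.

n = 40

Fisher's z: C = ½·ln((1+r)/(1−r)) = ½·ln(2.2787) = 0.4118.
n = ((z_{α} + z_β)/C)² + 3.
(1.645 + 0.842) / 0.4118 = 2.487 / 0.4118 = 6.039.
n = 6.039² + 3 = 36.47 + 3 = 39.5.
Round up.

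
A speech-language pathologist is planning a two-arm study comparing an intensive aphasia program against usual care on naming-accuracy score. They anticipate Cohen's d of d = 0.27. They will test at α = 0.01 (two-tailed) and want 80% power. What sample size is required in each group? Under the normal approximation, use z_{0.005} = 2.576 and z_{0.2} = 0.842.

For two independent groups with equal n: n = 2·((z_{α/2} + z_β) / d)².
z_{α/2} + z_β = 2.576 + 0.842 = 3.418.
n = 2 × (3.418 / 0.27)² = 2 × 12.659² = 2 × 160.26 = 320.5.
Round up to the next whole participant.

n = 321 per group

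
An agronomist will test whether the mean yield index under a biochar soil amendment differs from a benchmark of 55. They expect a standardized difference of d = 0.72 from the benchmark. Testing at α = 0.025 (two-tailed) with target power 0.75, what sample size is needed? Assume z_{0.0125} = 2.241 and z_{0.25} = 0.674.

For a one-sample test: n = ((z_{α/2} + z_β) / d)².
z_{α/2} + z_β = 2.241 + 0.674 = 2.915.
n = (2.915 / 0.72)² = 4.049² = 16.39.
Round up.

n = 17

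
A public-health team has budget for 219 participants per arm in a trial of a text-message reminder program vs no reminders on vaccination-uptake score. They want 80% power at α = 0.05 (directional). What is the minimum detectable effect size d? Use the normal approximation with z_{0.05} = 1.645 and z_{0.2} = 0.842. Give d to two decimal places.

For two independent groups of n = 219 each: d_min = (z_{α} + z_β)·√(2/n).
z-sum = 1.645 + 0.842 = 2.487.
d_min = 2.487 × √(2/219) = 2.487 × 0.0956 = 0.238.

d_min ≈ 0.24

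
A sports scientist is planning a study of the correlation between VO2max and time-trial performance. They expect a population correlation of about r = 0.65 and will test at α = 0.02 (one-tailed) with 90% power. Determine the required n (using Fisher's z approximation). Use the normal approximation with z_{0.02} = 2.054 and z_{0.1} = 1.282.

n = 22

Fisher's z: C = ½·ln((1+r)/(1−r)) = ½·ln(4.7143) = 0.7753.
n = ((z_{α} + z_β)/C)² + 3.
(2.054 + 1.282) / 0.7753 = 3.336 / 0.7753 = 4.303.
n = 4.303² + 3 = 18.51 + 3 = 21.5.
Round up.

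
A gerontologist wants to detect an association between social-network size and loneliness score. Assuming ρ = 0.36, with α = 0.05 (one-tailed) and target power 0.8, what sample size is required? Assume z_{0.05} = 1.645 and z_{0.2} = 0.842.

Fisher's z: C = ½·ln((1+r)/(1−r)) = ½·ln(2.1250) = 0.3769.
n = ((z_{α} + z_β)/C)² + 3.
(1.645 + 0.842) / 0.3769 = 2.487 / 0.3769 = 6.599.
n = 6.599² + 3 = 43.54 + 3 = 46.5.
Round up.

n = 47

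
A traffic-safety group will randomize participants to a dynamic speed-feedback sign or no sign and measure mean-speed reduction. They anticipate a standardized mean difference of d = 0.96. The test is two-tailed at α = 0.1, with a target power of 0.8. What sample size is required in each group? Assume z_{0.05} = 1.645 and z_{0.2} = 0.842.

For two independent groups with equal n: n = 2·((z_{α/2} + z_β) / d)².
z_{α/2} + z_β = 1.645 + 0.842 = 2.487.
n = 2 × (2.487 / 0.96)² = 2 × 2.591² = 2 × 6.71 = 13.4.
Round up to the next whole participant.

n = 14 per group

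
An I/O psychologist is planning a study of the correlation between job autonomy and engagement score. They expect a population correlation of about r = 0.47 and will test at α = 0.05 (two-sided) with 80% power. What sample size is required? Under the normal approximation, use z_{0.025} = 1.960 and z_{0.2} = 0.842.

n = 34

Fisher's z: C = ½·ln((1+r)/(1−r)) = ½·ln(2.7736) = 0.5101.
n = ((z_{α/2} + z_β)/C)² + 3.
(1.960 + 0.842) / 0.5101 = 2.802 / 0.5101 = 5.493.
n = 5.493² + 3 = 30.17 + 3 = 33.2.
Round up.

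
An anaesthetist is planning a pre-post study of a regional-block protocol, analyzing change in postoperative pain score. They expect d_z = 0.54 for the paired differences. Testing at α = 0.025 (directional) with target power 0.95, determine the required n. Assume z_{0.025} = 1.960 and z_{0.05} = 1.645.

n = 45 pairs

For a paired (one-sample on differences) test: n = ((z_{α} + z_β) / d)².
z_{α} + z_β = 1.960 + 1.645 = 3.605.
n = (3.605 / 0.54)² = 6.676² = 44.57.
Round up.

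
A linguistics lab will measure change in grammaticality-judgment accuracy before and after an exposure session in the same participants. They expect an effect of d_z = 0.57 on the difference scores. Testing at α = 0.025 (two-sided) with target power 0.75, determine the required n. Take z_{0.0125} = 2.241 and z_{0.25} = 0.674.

n = 27 pairs

For a paired (one-sample on differences) test: n = ((z_{α/2} + z_β) / d)².
z_{α/2} + z_β = 2.241 + 0.674 = 2.915.
n = (2.915 / 0.57)² = 5.114² = 26.15.
Round up.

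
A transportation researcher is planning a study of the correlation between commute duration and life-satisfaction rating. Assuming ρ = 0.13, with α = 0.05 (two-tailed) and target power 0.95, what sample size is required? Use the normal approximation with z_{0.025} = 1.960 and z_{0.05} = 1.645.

Fisher's z: C = ½·ln((1+r)/(1−r)) = ½·ln(1.2989) = 0.1307.
n = ((z_{α/2} + z_β)/C)² + 3.
(1.960 + 1.645) / 0.1307 = 3.605 / 0.1307 = 27.582.
n = 27.582² + 3 = 760.78 + 3 = 763.8.
Round up.

n = 764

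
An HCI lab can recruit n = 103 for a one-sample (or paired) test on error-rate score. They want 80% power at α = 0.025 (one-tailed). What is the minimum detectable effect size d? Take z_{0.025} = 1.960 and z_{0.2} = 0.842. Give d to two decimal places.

For a single sample (or paired design) of n = 103: d_min = (z_{α} + z_β)/√n.
z-sum = 1.960 + 0.842 = 2.802.
d_min = 2.802 / √103 = 2.802 / 10.149 = 0.276.

d_min ≈ 0.28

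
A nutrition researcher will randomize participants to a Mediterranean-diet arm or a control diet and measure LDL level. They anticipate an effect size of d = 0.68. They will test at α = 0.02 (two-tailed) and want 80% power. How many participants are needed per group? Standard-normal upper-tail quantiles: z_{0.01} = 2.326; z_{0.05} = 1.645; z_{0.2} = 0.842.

For two independent groups with equal n: n = 2·((z_{α/2} + z_β) / d)².
z_{α/2} + z_β = 2.326 + 0.842 = 3.168.
n = 2 × (3.168 / 0.68)² = 2 × 4.659² = 2 × 21.70 = 43.4.
Round up to the next whole participant.

n = 44 per group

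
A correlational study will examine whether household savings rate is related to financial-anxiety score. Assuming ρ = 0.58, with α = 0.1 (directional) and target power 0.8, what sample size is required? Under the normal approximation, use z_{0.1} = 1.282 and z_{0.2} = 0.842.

n = 14

Fisher's z: C = ½·ln((1+r)/(1−r)) = ½·ln(3.7619) = 0.6625.
n = ((z_{α} + z_β)/C)² + 3.
(1.282 + 0.842) / 0.6625 = 2.124 / 0.6625 = 3.206.
n = 3.206² + 3 = 10.28 + 3 = 13.3.
Round up.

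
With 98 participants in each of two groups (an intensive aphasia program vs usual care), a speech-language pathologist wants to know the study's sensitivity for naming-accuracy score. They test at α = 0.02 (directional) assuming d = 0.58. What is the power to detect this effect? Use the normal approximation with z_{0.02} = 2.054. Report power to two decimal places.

power ≈ 0.98

For two equal groups, power = Φ(d·√(n/2) − z_{α}).
d·√(n/2) = 0.58 × √(98/2) = 0.58 × 7.000 = 4.060.
z_β = 4.060 − 2.054 = 2.006.
Power = Φ(2.006) = 0.978.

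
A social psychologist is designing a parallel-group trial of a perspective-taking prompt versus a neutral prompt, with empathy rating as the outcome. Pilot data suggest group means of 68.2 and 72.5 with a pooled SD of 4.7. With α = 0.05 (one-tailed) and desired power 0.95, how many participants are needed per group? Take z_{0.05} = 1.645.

n = 26 per group

Cohen's d = |M₁ − M₂| / SD_pooled = |68.2 − 72.5| / 4.7 = 4.3 / 4.7 = 0.915.
For two independent groups with equal n: n = 2·((z_{α} + z_β) / d)².
z_{α} + z_β = 1.645 + 1.645 = 3.290.
n = 2 × (3.290 / 0.915)² = 2 × 3.596² = 2 × 12.93 = 25.9.
Round up to the next whole participant.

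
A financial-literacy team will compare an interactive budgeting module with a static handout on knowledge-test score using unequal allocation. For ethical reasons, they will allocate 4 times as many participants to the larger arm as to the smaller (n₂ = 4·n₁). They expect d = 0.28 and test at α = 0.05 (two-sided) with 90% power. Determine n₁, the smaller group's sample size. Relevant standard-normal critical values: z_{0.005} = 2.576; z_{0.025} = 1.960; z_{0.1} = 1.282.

With allocation ratio k = n₂/n₁ = 4, Var(x̄₁−x̄₂) = σ²(1/n₁ + 1/(k·n₁)) = σ²·(k+1)/(k·n₁).
So n₁ = (1 + 1/k)·((z_{α/2} + z_β)/d)² = 1.250 × (3.242/0.28)².
n₁ = 1.250 × 134.06 = 167.6.
Round up: n₁ = 168, giving n₂ = 4 × 168 = 672.

n₁ = 168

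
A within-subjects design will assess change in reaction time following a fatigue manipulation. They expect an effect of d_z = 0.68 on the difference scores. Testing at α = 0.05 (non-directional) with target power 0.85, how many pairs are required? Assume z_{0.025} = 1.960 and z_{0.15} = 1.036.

n = 20 pairs

For a paired (one-sample on differences) test: n = ((z_{α/2} + z_β) / d)².
z_{α/2} + z_β = 1.960 + 1.036 = 2.996.
n = (2.996 / 0.68)² = 4.406² = 19.41.
Round up.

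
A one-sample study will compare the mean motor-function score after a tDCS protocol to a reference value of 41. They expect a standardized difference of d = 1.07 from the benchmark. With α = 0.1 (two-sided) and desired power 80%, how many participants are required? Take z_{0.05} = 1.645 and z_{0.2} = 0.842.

For a one-sample test: n = ((z_{α/2} + z_β) / d)².
z_{α/2} + z_β = 1.645 + 0.842 = 2.487.
n = (2.487 / 1.07)² = 2.324² = 5.40.
Round up.

n = 6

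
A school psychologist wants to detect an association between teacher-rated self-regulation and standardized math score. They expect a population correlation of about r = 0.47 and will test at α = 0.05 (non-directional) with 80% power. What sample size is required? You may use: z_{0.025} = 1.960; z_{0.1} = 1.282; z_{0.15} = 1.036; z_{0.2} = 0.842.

n = 34

Fisher's z: C = ½·ln((1+r)/(1−r)) = ½·ln(2.7736) = 0.5101.
n = ((z_{α/2} + z_β)/C)² + 3.
(1.960 + 0.842) / 0.5101 = 2.802 / 0.5101 = 5.493.
n = 5.493² + 3 = 30.17 + 3 = 33.2.
Round up.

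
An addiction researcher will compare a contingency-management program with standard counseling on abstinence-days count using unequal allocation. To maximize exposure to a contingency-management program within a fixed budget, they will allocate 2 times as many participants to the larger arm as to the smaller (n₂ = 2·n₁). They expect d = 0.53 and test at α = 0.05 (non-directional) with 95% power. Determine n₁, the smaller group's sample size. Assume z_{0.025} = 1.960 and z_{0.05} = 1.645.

n₁ = 70

With allocation ratio k = n₂/n₁ = 2, Var(x̄₁−x̄₂) = σ²(1/n₁ + 1/(k·n₁)) = σ²·(k+1)/(k·n₁).
So n₁ = (1 + 1/k)·((z_{α/2} + z_β)/d)² = 1.500 × (3.605/0.53)².
n₁ = 1.500 × 46.27 = 69.4.
Round up: n₁ = 70, giving n₂ = 2 × 70 = 140.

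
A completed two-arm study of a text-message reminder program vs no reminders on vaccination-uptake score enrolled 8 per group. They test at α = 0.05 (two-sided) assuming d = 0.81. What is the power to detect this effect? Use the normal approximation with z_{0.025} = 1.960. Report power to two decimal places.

power ≈ 0.37

For two equal groups, power = Φ(d·√(n/2) − z_{α/2}).
d·√(n/2) = 0.81 × √(8/2) = 0.81 × 2.000 = 1.620.
z_β = 1.620 − 1.960 = -0.340.
Power = Φ(-0.340) = 0.367.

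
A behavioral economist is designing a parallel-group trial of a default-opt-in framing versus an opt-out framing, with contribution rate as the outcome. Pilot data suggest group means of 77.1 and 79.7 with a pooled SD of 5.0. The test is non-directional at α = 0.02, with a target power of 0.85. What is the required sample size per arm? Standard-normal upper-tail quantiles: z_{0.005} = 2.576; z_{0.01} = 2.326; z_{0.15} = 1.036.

n = 84 per group

Cohen's d = |M₁ − M₂| / SD_pooled = |77.1 − 79.7| / 5.0 = 2.6 / 5.0 = 0.520.
For two independent groups with equal n: n = 2·((z_{α/2} + z_β) / d)².
z_{α/2} + z_β = 2.326 + 1.036 = 3.362.
n = 2 × (3.362 / 0.520)² = 2 × 6.465² = 2 × 41.80 = 83.6.
Round up to the next whole participant.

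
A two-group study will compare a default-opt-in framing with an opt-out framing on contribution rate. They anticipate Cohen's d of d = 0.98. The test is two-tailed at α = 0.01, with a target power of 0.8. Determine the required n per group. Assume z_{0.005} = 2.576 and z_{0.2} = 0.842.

n = 25 per group

For two independent groups with equal n: n = 2·((z_{α/2} + z_β) / d)².
z_{α/2} + z_β = 2.576 + 0.842 = 3.418.
n = 2 × (3.418 / 0.98)² = 2 × 3.488² = 2 × 12.16 = 24.3.
Round up to the next whole participant.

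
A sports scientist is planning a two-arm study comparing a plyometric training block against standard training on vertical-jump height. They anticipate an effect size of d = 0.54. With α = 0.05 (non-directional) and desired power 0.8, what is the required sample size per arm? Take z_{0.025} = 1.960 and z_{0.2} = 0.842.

For two independent groups with equal n: n = 2·((z_{α/2} + z_β) / d)².
z_{α/2} + z_β = 1.960 + 0.842 = 2.802.
n = 2 × (2.802 / 0.54)² = 2 × 5.189² = 2 × 26.92 = 53.8.
Round up to the next whole participant.

n = 54 per group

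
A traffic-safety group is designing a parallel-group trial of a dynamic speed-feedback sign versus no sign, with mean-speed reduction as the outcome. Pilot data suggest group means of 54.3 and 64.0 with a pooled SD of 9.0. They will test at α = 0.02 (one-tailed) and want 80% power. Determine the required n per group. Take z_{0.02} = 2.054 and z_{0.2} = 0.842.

n = 15 per group

Cohen's d = |M₁ − M₂| / SD_pooled = |54.3 − 64.0| / 9.0 = 9.7 / 9.0 = 1.078.
For two independent groups with equal n: n = 2·((z_{α} + z_β) / d)².
z_{α} + z_β = 2.054 + 0.842 = 2.896.
n = 2 × (2.896 / 1.078)² = 2 × 2.686² = 2 × 7.22 = 14.4.
Round up to the next whole participant.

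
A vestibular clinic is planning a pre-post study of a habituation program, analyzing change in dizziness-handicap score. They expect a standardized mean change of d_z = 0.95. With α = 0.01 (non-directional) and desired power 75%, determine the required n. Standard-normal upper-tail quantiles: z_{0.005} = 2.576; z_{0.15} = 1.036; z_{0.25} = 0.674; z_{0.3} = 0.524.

n = 12 pairs

For a paired (one-sample on differences) test: n = ((z_{α/2} + z_β) / d)².
z_{α/2} + z_β = 2.576 + 0.674 = 3.250.
n = (3.250 / 0.95)² = 3.421² = 11.70.
Round up.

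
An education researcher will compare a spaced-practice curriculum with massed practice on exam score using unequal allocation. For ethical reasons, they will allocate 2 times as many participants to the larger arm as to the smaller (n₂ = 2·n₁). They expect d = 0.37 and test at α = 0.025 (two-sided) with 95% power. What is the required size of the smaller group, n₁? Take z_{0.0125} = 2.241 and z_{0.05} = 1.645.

n₁ = 166

With allocation ratio k = n₂/n₁ = 2, Var(x̄₁−x̄₂) = σ²(1/n₁ + 1/(k·n₁)) = σ²·(k+1)/(k·n₁).
So n₁ = (1 + 1/k)·((z_{α/2} + z_β)/d)² = 1.500 × (3.886/0.37)².
n₁ = 1.500 × 110.31 = 165.5.
Round up: n₁ = 166, giving n₂ = 2 × 166 = 332.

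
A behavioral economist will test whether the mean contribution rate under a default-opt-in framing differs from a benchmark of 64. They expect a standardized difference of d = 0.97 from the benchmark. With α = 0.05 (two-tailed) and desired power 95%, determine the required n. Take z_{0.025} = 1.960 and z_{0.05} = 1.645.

n = 14

For a one-sample test: n = ((z_{α/2} + z_β) / d)².
z_{α/2} + z_β = 1.960 + 1.645 = 3.605.
n = (3.605 / 0.97)² = 3.716² = 13.81.
Round up.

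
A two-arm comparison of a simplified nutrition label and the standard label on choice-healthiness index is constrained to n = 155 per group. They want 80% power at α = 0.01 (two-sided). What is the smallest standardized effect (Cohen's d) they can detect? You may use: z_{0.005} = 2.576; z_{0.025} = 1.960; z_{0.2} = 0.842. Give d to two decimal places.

For two independent groups of n = 155 each: d_min = (z_{α/2} + z_β)·√(2/n).
z-sum = 2.576 + 0.842 = 3.418.
d_min = 3.418 × √(2/155) = 3.418 × 0.1136 = 0.388.

d_min ≈ 0.39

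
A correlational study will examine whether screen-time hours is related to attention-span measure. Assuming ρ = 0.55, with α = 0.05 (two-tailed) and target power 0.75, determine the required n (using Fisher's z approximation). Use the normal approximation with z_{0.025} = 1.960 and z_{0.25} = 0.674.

n = 22

Fisher's z: C = ½·ln((1+r)/(1−r)) = ½·ln(3.4444) = 0.6184.
n = ((z_{α/2} + z_β)/C)² + 3.
(1.960 + 0.674) / 0.6184 = 2.634 / 0.6184 = 4.259.
n = 4.259² + 3 = 18.14 + 3 = 21.1.
Round up.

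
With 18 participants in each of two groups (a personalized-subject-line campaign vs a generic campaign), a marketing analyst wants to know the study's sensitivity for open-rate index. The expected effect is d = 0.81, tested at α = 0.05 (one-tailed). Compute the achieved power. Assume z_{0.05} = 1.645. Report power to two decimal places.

power ≈ 0.78

For two equal groups, power = Φ(d·√(n/2) − z_{α}).
d·√(n/2) = 0.81 × √(18/2) = 0.81 × 3.000 = 2.430.
z_β = 2.430 − 1.645 = 0.785.
Power = Φ(0.785) = 0.784.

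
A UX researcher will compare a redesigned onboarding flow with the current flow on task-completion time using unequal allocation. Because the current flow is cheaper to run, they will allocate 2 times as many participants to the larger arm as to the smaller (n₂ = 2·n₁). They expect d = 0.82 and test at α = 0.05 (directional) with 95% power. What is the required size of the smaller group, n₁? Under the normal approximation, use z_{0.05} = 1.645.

n₁ = 25

With allocation ratio k = n₂/n₁ = 2, Var(x̄₁−x̄₂) = σ²(1/n₁ + 1/(k·n₁)) = σ²·(k+1)/(k·n₁).
So n₁ = (1 + 1/k)·((z_{α} + z_β)/d)² = 1.500 × (3.290/0.82)².
n₁ = 1.500 × 16.10 = 24.1.
Round up: n₁ = 25, giving n₂ = 2 × 25 = 50.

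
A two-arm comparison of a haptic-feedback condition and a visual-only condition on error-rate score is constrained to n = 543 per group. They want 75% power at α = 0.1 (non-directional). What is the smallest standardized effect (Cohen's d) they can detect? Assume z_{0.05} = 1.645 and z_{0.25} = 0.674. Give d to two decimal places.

d_min ≈ 0.14

For two independent groups of n = 543 each: d_min = (z_{α/2} + z_β)·√(2/n).
z-sum = 1.645 + 0.674 = 2.319.
d_min = 2.319 × √(2/543) = 2.319 × 0.0607 = 0.141.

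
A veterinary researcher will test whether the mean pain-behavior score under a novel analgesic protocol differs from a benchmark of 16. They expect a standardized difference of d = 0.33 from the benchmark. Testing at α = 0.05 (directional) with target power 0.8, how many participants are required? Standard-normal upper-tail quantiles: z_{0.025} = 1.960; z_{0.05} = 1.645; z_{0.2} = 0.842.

For a one-sample test: n = ((z_{α} + z_β) / d)².
z_{α} + z_β = 1.645 + 0.842 = 2.487.
n = (2.487 / 0.33)² = 7.536² = 56.80.
Round up.

n = 57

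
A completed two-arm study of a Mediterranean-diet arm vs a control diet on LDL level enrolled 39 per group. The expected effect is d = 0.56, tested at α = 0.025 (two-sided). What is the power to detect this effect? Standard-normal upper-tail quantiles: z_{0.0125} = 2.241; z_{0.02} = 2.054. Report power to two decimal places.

For two equal groups, power = Φ(d·√(n/2) − z_{α/2}).
d·√(n/2) = 0.56 × √(39/2) = 0.56 × 4.416 = 2.473.
z_β = 2.473 − 2.241 = 0.232.
Power = Φ(0.232) = 0.592.

power ≈ 0.59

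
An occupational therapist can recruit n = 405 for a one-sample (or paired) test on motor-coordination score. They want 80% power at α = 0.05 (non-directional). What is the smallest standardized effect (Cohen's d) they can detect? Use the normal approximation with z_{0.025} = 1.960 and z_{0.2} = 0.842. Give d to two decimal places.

For a single sample (or paired design) of n = 405: d_min = (z_{α/2} + z_β)/√n.
z-sum = 1.960 + 0.842 = 2.802.
d_min = 2.802 / √405 = 2.802 / 20.125 = 0.139.

d_min ≈ 0.14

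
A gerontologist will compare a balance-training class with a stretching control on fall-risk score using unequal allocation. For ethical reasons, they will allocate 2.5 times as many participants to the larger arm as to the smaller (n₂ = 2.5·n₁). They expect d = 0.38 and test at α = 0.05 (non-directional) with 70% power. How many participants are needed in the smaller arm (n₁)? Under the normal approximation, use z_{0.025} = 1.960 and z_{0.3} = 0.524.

n₁ = 60

With allocation ratio k = n₂/n₁ = 2.5, Var(x̄₁−x̄₂) = σ²(1/n₁ + 1/(k·n₁)) = σ²·(k+1)/(k·n₁).
So n₁ = (1 + 1/k)·((z_{α/2} + z_β)/d)² = 1.400 × (2.484/0.38)².
n₁ = 1.400 × 42.73 = 59.8.
Round up: n₁ = 60, giving n₂ = 2.5 × 60 = 150.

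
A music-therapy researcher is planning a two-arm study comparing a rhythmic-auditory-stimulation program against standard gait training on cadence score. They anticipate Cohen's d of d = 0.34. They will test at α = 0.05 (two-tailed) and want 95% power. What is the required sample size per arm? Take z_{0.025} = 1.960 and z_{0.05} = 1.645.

n = 225 per group

For two independent groups with equal n: n = 2·((z_{α/2} + z_β) / d)².
z_{α/2} + z_β = 1.960 + 1.645 = 3.605.
n = 2 × (3.605 / 0.34)² = 2 × 10.603² = 2 × 112.42 = 224.8.
Round up to the next whole participant.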